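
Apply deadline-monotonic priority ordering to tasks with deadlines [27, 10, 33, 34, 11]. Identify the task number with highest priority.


Sort tasks by relative deadline (ascending):
  Task 2: deadline = 10
  Task 5: deadline = 11
  Task 1: deadline = 27
  Task 3: deadline = 33
  Task 4: deadline = 34
Priority order (highest first): [2, 5, 1, 3, 4]
Highest priority task = 2

2


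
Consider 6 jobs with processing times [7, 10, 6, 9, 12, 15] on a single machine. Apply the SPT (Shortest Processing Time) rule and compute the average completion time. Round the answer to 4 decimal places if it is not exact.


Sort jobs by processing time (SPT order): [6, 7, 9, 10, 12, 15]
Compute completion times sequentially:
  Job 1: processing = 6, completes at 6
  Job 2: processing = 7, completes at 13
  Job 3: processing = 9, completes at 22
  Job 4: processing = 10, completes at 32
  Job 5: processing = 12, completes at 44
  Job 6: processing = 15, completes at 59
Sum of completion times = 176
Average completion time = 176/6 = 29.3333

29.3333


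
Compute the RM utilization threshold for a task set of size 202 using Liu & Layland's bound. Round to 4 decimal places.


Compute 2^(1/202) = 1.0034373158
Subtract 1: 1.0034373158 - 1 = 0.0034373158
Multiply by n: 202 * 0.0034373158 = 0.6943377916
Round to 4 dp: 0.6943

0.6943


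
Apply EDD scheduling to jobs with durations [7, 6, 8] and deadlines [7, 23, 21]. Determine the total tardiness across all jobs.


Sort by due date (EDD order): [(7, 7), (8, 21), (6, 23)]
Compute completion times and tardiness:
  Job 1: p=7, d=7, C=7, tardiness=max(0,7-7)=0
  Job 2: p=8, d=21, C=15, tardiness=max(0,15-21)=0
  Job 3: p=6, d=23, C=21, tardiness=max(0,21-23)=0
Total tardiness = 0

0


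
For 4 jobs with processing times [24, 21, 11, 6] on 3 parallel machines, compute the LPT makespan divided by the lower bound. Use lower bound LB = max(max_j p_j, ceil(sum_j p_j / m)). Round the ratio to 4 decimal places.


LPT order: [24, 21, 11, 6]
Machine loads after assignment: [24, 21, 17]
LPT makespan = 24
Lower bound = max(max_job, ceil(total/3)) = max(24, 21) = 24
Ratio = 24 / 24 = 1.0

1.0


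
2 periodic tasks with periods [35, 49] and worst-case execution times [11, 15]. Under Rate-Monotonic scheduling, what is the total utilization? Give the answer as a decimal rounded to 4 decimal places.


Compute individual utilizations (exact fractions):
  Task 1: C/T = 11/35 (approx. 0.3143)
  Task 2: C/T = 15/49 (approx. 0.3061)
Total utilization U = 11/35 + 15/49 = 152/245
Rounded to 4 decimal places: U = 0.6204
RM (Liu & Layland) bound for 2 tasks = 0.828427; compare with U = 152/245 (approx. 0.620408)
U <= bound, so schedulable by RM sufficient condition.

0.6204


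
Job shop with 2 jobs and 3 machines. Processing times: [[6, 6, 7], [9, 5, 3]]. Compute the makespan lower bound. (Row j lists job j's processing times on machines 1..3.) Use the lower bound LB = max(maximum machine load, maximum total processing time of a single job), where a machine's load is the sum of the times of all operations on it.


Machine loads:
  Machine 1: 6 + 9 = 15
  Machine 2: 6 + 5 = 11
  Machine 3: 7 + 3 = 10
Max machine load = 15
Job totals:
  Job 1: 19
  Job 2: 17
Max job total = 19
Lower bound = max(15, 19) = 19

19


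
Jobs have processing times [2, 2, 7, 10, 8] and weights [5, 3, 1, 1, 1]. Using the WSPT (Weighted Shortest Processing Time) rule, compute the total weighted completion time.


Compute p/w ratios and sort ascending (WSPT): [(2, 5), (2, 3), (7, 1), (8, 1), (10, 1)]
Compute weighted completion times:
  Job (p=2,w=5): C=2, w*C=5*2=10
  Job (p=2,w=3): C=4, w*C=3*4=12
  Job (p=7,w=1): C=11, w*C=1*11=11
  Job (p=8,w=1): C=19, w*C=1*19=19
  Job (p=10,w=1): C=29, w*C=1*29=29
Total weighted completion time = 81

81


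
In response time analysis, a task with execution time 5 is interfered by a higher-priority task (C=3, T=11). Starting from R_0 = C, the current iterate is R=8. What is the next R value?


R_next = C + ceil(R_prev / T_hp) * C_hp
ceil(8 / 11) = ceil(0.7273) = 1
Interference = 1 * 3 = 3
R_next = 5 + 3 = 8
R_next = R_prev, so the iteration has converged (response time = 8).

8


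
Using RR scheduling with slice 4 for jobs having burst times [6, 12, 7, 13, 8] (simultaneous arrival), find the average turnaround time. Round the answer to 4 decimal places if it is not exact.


Time quantum = 4
Execution trace:
  J1 runs 4 units, time = 4
  J2 runs 4 units, time = 8
  J3 runs 4 units, time = 12
  J4 runs 4 units, time = 16
  J5 runs 4 units, time = 20
  J1 runs 2 units, time = 22
  J2 runs 4 units, time = 26
  J3 runs 3 units, time = 29
  J4 runs 4 units, time = 33
  J5 runs 4 units, time = 37
  J2 runs 4 units, time = 41
  J4 runs 4 units, time = 45
  J4 runs 1 units, time = 46
Finish times: [22, 41, 29, 46, 37]
Average turnaround = 175/5 = 35.0

35.0


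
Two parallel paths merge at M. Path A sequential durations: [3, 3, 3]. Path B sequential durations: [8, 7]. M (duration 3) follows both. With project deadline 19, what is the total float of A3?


Forward pass: ES(A3) = sum of predecessors on chain A = 6
EF = ES + duration = 6 + 3 = 9
Backward pass: LF(M) = deadline = 19; LS(M) = 19 - 3 = 16
LF(A3) = LS(M) - sum(successors on chain A) = 16 - 0 = 16
LS = LF - duration = 16 - 3 = 13
Total float = LS - ES = 13 - 6 = 7

7


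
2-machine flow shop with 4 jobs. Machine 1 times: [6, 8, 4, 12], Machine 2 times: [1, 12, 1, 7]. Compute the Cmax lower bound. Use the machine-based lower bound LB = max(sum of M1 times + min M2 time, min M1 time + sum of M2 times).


LB1 = sum(M1 times) + min(M2 times) = 30 + 1 = 31
LB2 = min(M1 times) + sum(M2 times) = 4 + 21 = 25
Lower bound = max(LB1, LB2) = max(31, 25) = 31

31


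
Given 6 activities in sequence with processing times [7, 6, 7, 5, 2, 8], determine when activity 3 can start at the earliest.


Activity 3 starts after activities 1 through 2 complete.
Predecessor durations: [7, 6]
ES = 7 + 6 = 13

13


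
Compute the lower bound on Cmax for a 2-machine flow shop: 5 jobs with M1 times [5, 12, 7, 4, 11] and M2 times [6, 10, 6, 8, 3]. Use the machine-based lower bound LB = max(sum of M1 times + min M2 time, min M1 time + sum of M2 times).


LB1 = sum(M1 times) + min(M2 times) = 39 + 3 = 42
LB2 = min(M1 times) + sum(M2 times) = 4 + 33 = 37
Lower bound = max(LB1, LB2) = max(42, 37) = 42

42


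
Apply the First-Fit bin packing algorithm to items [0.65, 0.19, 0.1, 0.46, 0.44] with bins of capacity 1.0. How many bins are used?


Place items sequentially using First-Fit:
  Item 0.65 -> new Bin 1
  Item 0.19 -> Bin 1 (now 0.84)
  Item 0.1 -> Bin 1 (now 0.94)
  Item 0.46 -> new Bin 2
  Item 0.44 -> Bin 2 (now 0.9)
Total bins used = 2

2


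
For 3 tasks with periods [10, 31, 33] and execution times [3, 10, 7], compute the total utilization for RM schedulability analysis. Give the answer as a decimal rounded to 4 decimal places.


Compute individual utilizations (exact fractions):
  Task 1: C/T = 3/10 (approx. 0.3)
  Task 2: C/T = 10/31 (approx. 0.3226)
  Task 3: C/T = 7/33 (approx. 0.2121)
Total utilization U = 3/10 + 10/31 + 7/33 = 8539/10230
Rounded to 4 decimal places: U = 0.8347
RM (Liu & Layland) bound for 3 tasks = 0.779763; compare with U = 8539/10230 (approx. 0.834702)
bound < U <= 1, so the RM sufficient condition is not met (inconclusive; an exact test such as response-time analysis is needed).

0.8347


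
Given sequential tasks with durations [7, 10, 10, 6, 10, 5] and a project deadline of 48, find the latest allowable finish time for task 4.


LF(activity 4) = deadline - sum of successor durations
Successors: activities 5 through 6 with durations [10, 5]
Sum of successor durations = 15
LF = 48 - 15 = 33

33


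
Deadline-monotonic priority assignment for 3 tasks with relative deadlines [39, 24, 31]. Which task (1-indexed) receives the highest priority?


Sort tasks by relative deadline (ascending):
  Task 2: deadline = 24
  Task 3: deadline = 31
  Task 1: deadline = 39
Priority order (highest first): [2, 3, 1]
Highest priority task = 2

2


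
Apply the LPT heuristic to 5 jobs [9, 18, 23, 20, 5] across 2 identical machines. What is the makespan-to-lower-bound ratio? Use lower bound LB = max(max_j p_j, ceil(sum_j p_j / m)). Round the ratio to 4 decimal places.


LPT order: [23, 20, 18, 9, 5]
Machine loads after assignment: [37, 38]
LPT makespan = 38
Lower bound = max(max_job, ceil(total/2)) = max(23, 38) = 38
Ratio = 38 / 38 = 1.0

1.0


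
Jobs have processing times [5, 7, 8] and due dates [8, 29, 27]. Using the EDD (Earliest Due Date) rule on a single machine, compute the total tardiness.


Sort by due date (EDD order): [(5, 8), (8, 27), (7, 29)]
Compute completion times and tardiness:
  Job 1: p=5, d=8, C=5, tardiness=max(0,5-8)=0
  Job 2: p=8, d=27, C=13, tardiness=max(0,13-27)=0
  Job 3: p=7, d=29, C=20, tardiness=max(0,20-29)=0
Total tardiness = 0

0


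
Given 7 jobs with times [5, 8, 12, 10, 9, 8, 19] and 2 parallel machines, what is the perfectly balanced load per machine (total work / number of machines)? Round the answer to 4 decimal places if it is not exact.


Total processing time = 5 + 8 + 12 + 10 + 9 + 8 + 19 = 71
Number of machines = 2
Ideal balanced load = 71 / 2 = 35.5

35.5


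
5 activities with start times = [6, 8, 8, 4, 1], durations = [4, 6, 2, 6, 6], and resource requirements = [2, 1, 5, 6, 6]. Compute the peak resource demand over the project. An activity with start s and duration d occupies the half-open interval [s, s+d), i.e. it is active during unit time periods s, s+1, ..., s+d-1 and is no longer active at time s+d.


Each activity i is active on [start_i, start_i + duration_i).
Compute total resource usage per time slot:
  t=0: active resources = [], total = 0
  t=1: active resources = [6], total = 6
  t=2: active resources = [6], total = 6
  t=3: active resources = [6], total = 6
  t=4: active resources = [6, 6], total = 12
  t=5: active resources = [6, 6], total = 12
  t=6: active resources = [2, 6, 6], total = 14
  t=7: active resources = [2, 6], total = 8
  t=8: active resources = [2, 1, 5, 6], total = 14
  t=9: active resources = [2, 1, 5, 6], total = 14
  t=10: active resources = [1], total = 1
  t=11: active resources = [1], total = 1
  t=12: active resources = [1], total = 1
  t=13: active resources = [1], total = 1
Peak resource demand = 14

14


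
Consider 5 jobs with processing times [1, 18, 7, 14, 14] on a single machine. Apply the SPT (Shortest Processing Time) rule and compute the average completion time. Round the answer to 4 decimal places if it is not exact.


Sort jobs by processing time (SPT order): [1, 7, 14, 14, 18]
Compute completion times sequentially:
  Job 1: processing = 1, completes at 1
  Job 2: processing = 7, completes at 8
  Job 3: processing = 14, completes at 22
  Job 4: processing = 14, completes at 36
  Job 5: processing = 18, completes at 54
Sum of completion times = 121
Average completion time = 121/5 = 24.2

24.2


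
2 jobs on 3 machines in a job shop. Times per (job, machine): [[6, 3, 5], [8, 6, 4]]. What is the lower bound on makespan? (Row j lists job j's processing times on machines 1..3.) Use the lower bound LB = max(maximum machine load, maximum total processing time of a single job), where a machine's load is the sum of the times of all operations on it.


Machine loads:
  Machine 1: 6 + 8 = 14
  Machine 2: 3 + 6 = 9
  Machine 3: 5 + 4 = 9
Max machine load = 14
Job totals:
  Job 1: 14
  Job 2: 18
Max job total = 18
Lower bound = max(14, 18) = 18

18


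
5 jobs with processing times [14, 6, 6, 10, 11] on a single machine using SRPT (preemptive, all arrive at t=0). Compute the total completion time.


Since all jobs arrive at t=0, SRPT equals SPT ordering.
SPT order: [6, 6, 10, 11, 14]
Completion times:
  Job 1: p=6, C=6
  Job 2: p=6, C=12
  Job 3: p=10, C=22
  Job 4: p=11, C=33
  Job 5: p=14, C=47
Total completion time = 6 + 12 + 22 + 33 + 47 = 120

120


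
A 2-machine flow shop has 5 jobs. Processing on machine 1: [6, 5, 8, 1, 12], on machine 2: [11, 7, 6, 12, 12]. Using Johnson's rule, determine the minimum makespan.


Apply Johnson's rule:
  Group 1 (a <= b): [(4, 1, 12), (2, 5, 7), (1, 6, 11), (5, 12, 12)]
  Group 2 (a > b): [(3, 8, 6)]
Optimal job order: [4, 2, 1, 5, 3]
Schedule:
  Job 4: M1 done at 1, M2 done at 13
  Job 2: M1 done at 6, M2 done at 20
  Job 1: M1 done at 12, M2 done at 31
  Job 5: M1 done at 24, M2 done at 43
  Job 3: M1 done at 32, M2 done at 49
Makespan = 49

49


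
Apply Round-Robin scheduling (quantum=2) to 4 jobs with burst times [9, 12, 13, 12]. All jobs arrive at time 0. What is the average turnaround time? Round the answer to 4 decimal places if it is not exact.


Time quantum = 2
Execution trace:
  J1 runs 2 units, time = 2
  J2 runs 2 units, time = 4
  J3 runs 2 units, time = 6
  J4 runs 2 units, time = 8
  J1 runs 2 units, time = 10
  J2 runs 2 units, time = 12
  J3 runs 2 units, time = 14
  J4 runs 2 units, time = 16
  J1 runs 2 units, time = 18
  J2 runs 2 units, time = 20
  J3 runs 2 units, time = 22
  J4 runs 2 units, time = 24
  J1 runs 2 units, time = 26
  J2 runs 2 units, time = 28
  J3 runs 2 units, time = 30
  J4 runs 2 units, time = 32
  J1 runs 1 units, time = 33
  J2 runs 2 units, time = 35
  J3 runs 2 units, time = 37
  J4 runs 2 units, time = 39
  J2 runs 2 units, time = 41
  J3 runs 2 units, time = 43
  J4 runs 2 units, time = 45
  J3 runs 1 units, time = 46
Finish times: [33, 41, 46, 45]
Average turnaround = 165/4 = 41.25

41.25


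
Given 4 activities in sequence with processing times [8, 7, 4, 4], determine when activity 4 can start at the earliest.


Activity 4 starts after activities 1 through 3 complete.
Predecessor durations: [8, 7, 4]
ES = 8 + 7 + 4 = 19

19


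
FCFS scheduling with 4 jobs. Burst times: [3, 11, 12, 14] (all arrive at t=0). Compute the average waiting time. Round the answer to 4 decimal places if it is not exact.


FCFS order (as given): [3, 11, 12, 14]
Waiting times:
  Job 1: wait = 0
  Job 2: wait = 3
  Job 3: wait = 14
  Job 4: wait = 26
Sum of waiting times = 43
Average waiting time = 43/4 = 10.75

10.75


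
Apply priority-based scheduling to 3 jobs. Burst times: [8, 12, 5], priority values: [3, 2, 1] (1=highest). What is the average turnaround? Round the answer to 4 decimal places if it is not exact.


Sort by priority (ascending = highest first):
Order: [(1, 5), (2, 12), (3, 8)]
Completion times:
  Priority 1, burst=5, C=5
  Priority 2, burst=12, C=17
  Priority 3, burst=8, C=25
Average turnaround = 47/3 = 15.6667

15.6667


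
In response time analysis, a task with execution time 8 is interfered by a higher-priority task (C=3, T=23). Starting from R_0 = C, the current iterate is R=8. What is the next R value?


R_next = C + ceil(R_prev / T_hp) * C_hp
ceil(8 / 23) = ceil(0.3478) = 1
Interference = 1 * 3 = 3
R_next = 8 + 3 = 11

11


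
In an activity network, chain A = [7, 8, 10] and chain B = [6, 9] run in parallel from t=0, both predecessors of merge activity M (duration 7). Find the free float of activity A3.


ES(A3) = sum of predecessors on chain A = 15
EF(A3) = ES + duration = 15 + 10 = 25
Successor of A3 is M. ES(M) = max(sum(A), sum(B)) = max(25, 15) = 25
Free float = ES(successor) - EF(current) = 25 - 25 = 0

0


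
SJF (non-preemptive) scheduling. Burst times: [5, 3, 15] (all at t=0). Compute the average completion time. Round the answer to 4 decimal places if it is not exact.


SJF order (ascending): [3, 5, 15]
Completion times:
  Job 1: burst=3, C=3
  Job 2: burst=5, C=8
  Job 3: burst=15, C=23
Average completion = 34/3 = 11.3333

11.3333


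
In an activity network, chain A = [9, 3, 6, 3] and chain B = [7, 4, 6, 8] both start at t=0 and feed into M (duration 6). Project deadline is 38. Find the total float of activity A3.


Forward pass: ES(A3) = sum of predecessors on chain A = 12
EF = ES + duration = 12 + 6 = 18
Backward pass: LF(M) = deadline = 38; LS(M) = 38 - 6 = 32
LF(A3) = LS(M) - sum(successors on chain A) = 32 - 3 = 29
LS = LF - duration = 29 - 6 = 23
Total float = LS - ES = 23 - 12 = 11

11


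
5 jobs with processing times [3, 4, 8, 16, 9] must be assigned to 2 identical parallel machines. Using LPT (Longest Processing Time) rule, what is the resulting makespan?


Sort jobs in decreasing order (LPT): [16, 9, 8, 4, 3]
Assign each job to the least loaded machine:
  Machine 1: jobs [16, 4], load = 20
  Machine 2: jobs [9, 8, 3], load = 20
Makespan = max load = 20

20


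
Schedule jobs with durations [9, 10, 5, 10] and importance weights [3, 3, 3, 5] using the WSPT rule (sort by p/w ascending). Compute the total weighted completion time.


Compute p/w ratios and sort ascending (WSPT): [(5, 3), (10, 5), (9, 3), (10, 3)]
Compute weighted completion times:
  Job (p=5,w=3): C=5, w*C=3*5=15
  Job (p=10,w=5): C=15, w*C=5*15=75
  Job (p=9,w=3): C=24, w*C=3*24=72
  Job (p=10,w=3): C=34, w*C=3*34=102
Total weighted completion time = 264

264


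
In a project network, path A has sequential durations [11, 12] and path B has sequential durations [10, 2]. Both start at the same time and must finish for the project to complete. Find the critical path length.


Path A total = 11 + 12 = 23
Path B total = 10 + 2 = 12
Critical path = longest path = max(23, 12) = 23

23


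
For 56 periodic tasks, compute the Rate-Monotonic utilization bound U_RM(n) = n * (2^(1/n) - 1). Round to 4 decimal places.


Compute 2^(1/56) = 1.0124545481
Subtract 1: 1.0124545481 - 1 = 0.0124545481
Multiply by n: 56 * 0.0124545481 = 0.6974546936
Round to 4 dp: 0.6975

0.6975


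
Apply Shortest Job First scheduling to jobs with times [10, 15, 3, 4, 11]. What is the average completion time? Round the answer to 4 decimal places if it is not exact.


SJF order (ascending): [3, 4, 10, 11, 15]
Completion times:
  Job 1: burst=3, C=3
  Job 2: burst=4, C=7
  Job 3: burst=10, C=17
  Job 4: burst=11, C=28
  Job 5: burst=15, C=43
Average completion = 98/5 = 19.6

19.6


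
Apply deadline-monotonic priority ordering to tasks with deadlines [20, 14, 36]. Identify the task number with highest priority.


Sort tasks by relative deadline (ascending):
  Task 2: deadline = 14
  Task 1: deadline = 20
  Task 3: deadline = 36
Priority order (highest first): [2, 1, 3]
Highest priority task = 2

2


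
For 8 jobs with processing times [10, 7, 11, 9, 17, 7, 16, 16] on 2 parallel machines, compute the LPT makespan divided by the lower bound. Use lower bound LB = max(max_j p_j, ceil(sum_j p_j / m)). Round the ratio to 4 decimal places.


LPT order: [17, 16, 16, 11, 10, 9, 7, 7]
Machine loads after assignment: [45, 48]
LPT makespan = 48
Lower bound = max(max_job, ceil(total/2)) = max(17, 47) = 47
Ratio = 48 / 47 = 1.0213

1.0213


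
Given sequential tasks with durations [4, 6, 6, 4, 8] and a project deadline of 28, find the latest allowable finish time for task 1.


LF(activity 1) = deadline - sum of successor durations
Successors: activities 2 through 5 with durations [6, 6, 4, 8]
Sum of successor durations = 24
LF = 28 - 24 = 4

4


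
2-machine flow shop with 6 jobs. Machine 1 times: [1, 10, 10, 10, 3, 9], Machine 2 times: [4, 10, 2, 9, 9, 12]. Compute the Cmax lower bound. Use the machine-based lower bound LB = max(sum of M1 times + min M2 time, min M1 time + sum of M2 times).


LB1 = sum(M1 times) + min(M2 times) = 43 + 2 = 45
LB2 = min(M1 times) + sum(M2 times) = 1 + 46 = 47
Lower bound = max(LB1, LB2) = max(45, 47) = 47

47


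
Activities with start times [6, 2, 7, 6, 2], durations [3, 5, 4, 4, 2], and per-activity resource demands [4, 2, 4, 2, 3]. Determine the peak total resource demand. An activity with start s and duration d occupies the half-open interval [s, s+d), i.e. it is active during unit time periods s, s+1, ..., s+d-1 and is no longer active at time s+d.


Each activity i is active on [start_i, start_i + duration_i).
Compute total resource usage per time slot:
  t=0: active resources = [], total = 0
  t=1: active resources = [], total = 0
  t=2: active resources = [2, 3], total = 5
  t=3: active resources = [2, 3], total = 5
  t=4: active resources = [2], total = 2
  t=5: active resources = [2], total = 2
  t=6: active resources = [4, 2, 2], total = 8
  t=7: active resources = [4, 4, 2], total = 10
  t=8: active resources = [4, 4, 2], total = 10
  t=9: active resources = [4, 2], total = 6
  t=10: active resources = [4], total = 4
Peak resource demand = 10

10


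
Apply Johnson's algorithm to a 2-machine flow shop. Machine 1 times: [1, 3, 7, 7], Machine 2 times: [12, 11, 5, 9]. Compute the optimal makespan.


Apply Johnson's rule:
  Group 1 (a <= b): [(1, 1, 12), (2, 3, 11), (4, 7, 9)]
  Group 2 (a > b): [(3, 7, 5)]
Optimal job order: [1, 2, 4, 3]
Schedule:
  Job 1: M1 done at 1, M2 done at 13
  Job 2: M1 done at 4, M2 done at 24
  Job 4: M1 done at 11, M2 done at 33
  Job 3: M1 done at 18, M2 done at 38
Makespan = 38

38


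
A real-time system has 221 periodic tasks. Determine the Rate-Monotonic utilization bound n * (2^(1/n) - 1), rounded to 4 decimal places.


Compute 2^(1/221) = 1.0031413363
Subtract 1: 1.0031413363 - 1 = 0.0031413363
Multiply by n: 221 * 0.0031413363 = 0.6942353223
Round to 4 dp: 0.6942

0.6942


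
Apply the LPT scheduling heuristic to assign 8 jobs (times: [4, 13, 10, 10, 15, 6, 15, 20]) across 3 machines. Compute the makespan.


Sort jobs in decreasing order (LPT): [20, 15, 15, 13, 10, 10, 6, 4]
Assign each job to the least loaded machine:
  Machine 1: jobs [20, 10], load = 30
  Machine 2: jobs [15, 13, 4], load = 32
  Machine 3: jobs [15, 10, 6], load = 31
Makespan = max load = 32

32


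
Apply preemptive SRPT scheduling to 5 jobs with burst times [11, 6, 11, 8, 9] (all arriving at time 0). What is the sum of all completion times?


Since all jobs arrive at t=0, SRPT equals SPT ordering.
SPT order: [6, 8, 9, 11, 11]
Completion times:
  Job 1: p=6, C=6
  Job 2: p=8, C=14
  Job 3: p=9, C=23
  Job 4: p=11, C=34
  Job 5: p=11, C=45
Total completion time = 6 + 14 + 23 + 34 + 45 = 122

122


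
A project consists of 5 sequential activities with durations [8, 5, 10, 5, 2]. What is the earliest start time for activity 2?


Activity 2 starts after activities 1 through 1 complete.
Predecessor durations: [8]
ES = 8 = 8

8


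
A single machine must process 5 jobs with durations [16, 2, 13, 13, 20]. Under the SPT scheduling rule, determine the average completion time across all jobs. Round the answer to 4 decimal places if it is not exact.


Sort jobs by processing time (SPT order): [2, 13, 13, 16, 20]
Compute completion times sequentially:
  Job 1: processing = 2, completes at 2
  Job 2: processing = 13, completes at 15
  Job 3: processing = 13, completes at 28
  Job 4: processing = 16, completes at 44
  Job 5: processing = 20, completes at 64
Sum of completion times = 153
Average completion time = 153/5 = 30.6

30.6


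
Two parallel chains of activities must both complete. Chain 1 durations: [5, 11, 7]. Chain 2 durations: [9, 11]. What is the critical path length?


Path A total = 5 + 11 + 7 = 23
Path B total = 9 + 11 = 20
Critical path = longest path = max(23, 20) = 23

23


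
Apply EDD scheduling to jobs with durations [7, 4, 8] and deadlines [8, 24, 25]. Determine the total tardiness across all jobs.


Sort by due date (EDD order): [(7, 8), (4, 24), (8, 25)]
Compute completion times and tardiness:
  Job 1: p=7, d=8, C=7, tardiness=max(0,7-8)=0
  Job 2: p=4, d=24, C=11, tardiness=max(0,11-24)=0
  Job 3: p=8, d=25, C=19, tardiness=max(0,19-25)=0
Total tardiness = 0

0


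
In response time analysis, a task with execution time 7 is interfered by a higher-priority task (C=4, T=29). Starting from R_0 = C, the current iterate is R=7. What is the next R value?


R_next = C + ceil(R_prev / T_hp) * C_hp
ceil(7 / 29) = ceil(0.2414) = 1
Interference = 1 * 4 = 4
R_next = 7 + 4 = 11

11


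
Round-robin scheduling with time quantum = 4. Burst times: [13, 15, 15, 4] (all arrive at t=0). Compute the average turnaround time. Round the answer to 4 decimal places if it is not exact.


Time quantum = 4
Execution trace:
  J1 runs 4 units, time = 4
  J2 runs 4 units, time = 8
  J3 runs 4 units, time = 12
  J4 runs 4 units, time = 16
  J1 runs 4 units, time = 20
  J2 runs 4 units, time = 24
  J3 runs 4 units, time = 28
  J1 runs 4 units, time = 32
  J2 runs 4 units, time = 36
  J3 runs 4 units, time = 40
  J1 runs 1 units, time = 41
  J2 runs 3 units, time = 44
  J3 runs 3 units, time = 47
Finish times: [41, 44, 47, 16]
Average turnaround = 148/4 = 37.0

37.0


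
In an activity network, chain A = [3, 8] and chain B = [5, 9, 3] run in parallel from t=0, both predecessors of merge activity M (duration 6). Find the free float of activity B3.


ES(B3) = sum of predecessors on chain B = 14
EF(B3) = ES + duration = 14 + 3 = 17
Successor of B3 is M. ES(M) = max(sum(A), sum(B)) = max(11, 17) = 17
Free float = ES(successor) - EF(current) = 17 - 17 = 0

0


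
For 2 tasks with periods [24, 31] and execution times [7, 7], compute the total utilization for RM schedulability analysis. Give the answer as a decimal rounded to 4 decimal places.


Compute individual utilizations (exact fractions):
  Task 1: C/T = 7/24 (approx. 0.2917)
  Task 2: C/T = 7/31 (approx. 0.2258)
Total utilization U = 7/24 + 7/31 = 385/744
Rounded to 4 decimal places: U = 0.5175
RM (Liu & Layland) bound for 2 tasks = 0.828427; compare with U = 385/744 (approx. 0.517473)
U <= bound, so schedulable by RM sufficient condition.

0.5175


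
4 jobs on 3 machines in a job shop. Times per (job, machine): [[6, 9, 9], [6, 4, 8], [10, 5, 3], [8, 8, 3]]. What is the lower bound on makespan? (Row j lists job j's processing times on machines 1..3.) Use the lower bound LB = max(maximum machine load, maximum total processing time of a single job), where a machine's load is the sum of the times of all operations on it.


Machine loads:
  Machine 1: 6 + 6 + 10 + 8 = 30
  Machine 2: 9 + 4 + 5 + 8 = 26
  Machine 3: 9 + 8 + 3 + 3 = 23
Max machine load = 30
Job totals:
  Job 1: 24
  Job 2: 18
  Job 3: 18
  Job 4: 19
Max job total = 24
Lower bound = max(30, 24) = 30

30


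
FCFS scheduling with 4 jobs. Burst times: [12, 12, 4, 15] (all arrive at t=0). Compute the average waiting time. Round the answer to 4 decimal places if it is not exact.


FCFS order (as given): [12, 12, 4, 15]
Waiting times:
  Job 1: wait = 0
  Job 2: wait = 12
  Job 3: wait = 24
  Job 4: wait = 28
Sum of waiting times = 64
Average waiting time = 64/4 = 16.0

16.0


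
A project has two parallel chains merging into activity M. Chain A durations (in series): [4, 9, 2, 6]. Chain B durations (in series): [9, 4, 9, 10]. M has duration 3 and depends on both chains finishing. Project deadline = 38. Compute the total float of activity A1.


Forward pass: ES(A1) = sum of predecessors on chain A = 0
EF = ES + duration = 0 + 4 = 4
Backward pass: LF(M) = deadline = 38; LS(M) = 38 - 3 = 35
LF(A1) = LS(M) - sum(successors on chain A) = 35 - 17 = 18
LS = LF - duration = 18 - 4 = 14
Total float = LS - ES = 14 - 0 = 14

14


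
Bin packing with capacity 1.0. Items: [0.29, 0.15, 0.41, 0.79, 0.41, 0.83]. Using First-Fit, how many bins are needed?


Place items sequentially using First-Fit:
  Item 0.29 -> new Bin 1
  Item 0.15 -> Bin 1 (now 0.44)
  Item 0.41 -> Bin 1 (now 0.85)
  Item 0.79 -> new Bin 2
  Item 0.41 -> new Bin 3
  Item 0.83 -> new Bin 4
Total bins used = 4

4


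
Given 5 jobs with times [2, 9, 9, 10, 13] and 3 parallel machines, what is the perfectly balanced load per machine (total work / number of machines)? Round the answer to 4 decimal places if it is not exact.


Total processing time = 2 + 9 + 9 + 10 + 13 = 43
Number of machines = 3
Ideal balanced load = 43 / 3 = 14.3333

14.3333


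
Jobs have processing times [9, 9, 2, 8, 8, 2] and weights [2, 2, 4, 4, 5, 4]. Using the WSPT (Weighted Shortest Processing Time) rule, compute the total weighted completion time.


Compute p/w ratios and sort ascending (WSPT): [(2, 4), (2, 4), (8, 5), (8, 4), (9, 2), (9, 2)]
Compute weighted completion times:
  Job (p=2,w=4): C=2, w*C=4*2=8
  Job (p=2,w=4): C=4, w*C=4*4=16
  Job (p=8,w=5): C=12, w*C=5*12=60
  Job (p=8,w=4): C=20, w*C=4*20=80
  Job (p=9,w=2): C=29, w*C=2*29=58
  Job (p=9,w=2): C=38, w*C=2*38=76
Total weighted completion time = 298

298


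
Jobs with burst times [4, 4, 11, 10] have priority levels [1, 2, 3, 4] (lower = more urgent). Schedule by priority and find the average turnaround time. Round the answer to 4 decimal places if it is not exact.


Sort by priority (ascending = highest first):
Order: [(1, 4), (2, 4), (3, 11), (4, 10)]
Completion times:
  Priority 1, burst=4, C=4
  Priority 2, burst=4, C=8
  Priority 3, burst=11, C=19
  Priority 4, burst=10, C=29
Average turnaround = 60/4 = 15.0

15.0


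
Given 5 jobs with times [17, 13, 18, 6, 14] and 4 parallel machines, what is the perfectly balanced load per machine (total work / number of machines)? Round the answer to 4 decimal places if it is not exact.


Total processing time = 17 + 13 + 18 + 6 + 14 = 68
Number of machines = 4
Ideal balanced load = 68 / 4 = 17.0

17.0


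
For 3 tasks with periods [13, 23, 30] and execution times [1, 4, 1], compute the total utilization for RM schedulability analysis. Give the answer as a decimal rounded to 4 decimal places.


Compute individual utilizations (exact fractions):
  Task 1: C/T = 1/13 (approx. 0.0769)
  Task 2: C/T = 4/23 (approx. 0.1739)
  Task 3: C/T = 1/30 (approx. 0.0333)
Total utilization U = 1/13 + 4/23 + 1/30 = 2549/8970
Rounded to 4 decimal places: U = 0.2842
RM (Liu & Layland) bound for 3 tasks = 0.779763; compare with U = 2549/8970 (approx. 0.284169)
U <= bound, so schedulable by RM sufficient condition.

0.2842


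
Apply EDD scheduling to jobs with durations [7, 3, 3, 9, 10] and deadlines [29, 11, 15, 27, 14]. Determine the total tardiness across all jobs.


Sort by due date (EDD order): [(3, 11), (10, 14), (3, 15), (9, 27), (7, 29)]
Compute completion times and tardiness:
  Job 1: p=3, d=11, C=3, tardiness=max(0,3-11)=0
  Job 2: p=10, d=14, C=13, tardiness=max(0,13-14)=0
  Job 3: p=3, d=15, C=16, tardiness=max(0,16-15)=1
  Job 4: p=9, d=27, C=25, tardiness=max(0,25-27)=0
  Job 5: p=7, d=29, C=32, tardiness=max(0,32-29)=3
Total tardiness = 4

4


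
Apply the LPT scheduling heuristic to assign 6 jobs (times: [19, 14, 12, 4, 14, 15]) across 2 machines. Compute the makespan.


Sort jobs in decreasing order (LPT): [19, 15, 14, 14, 12, 4]
Assign each job to the least loaded machine:
  Machine 1: jobs [19, 14, 4], load = 37
  Machine 2: jobs [15, 14, 12], load = 41
Makespan = max load = 41

41


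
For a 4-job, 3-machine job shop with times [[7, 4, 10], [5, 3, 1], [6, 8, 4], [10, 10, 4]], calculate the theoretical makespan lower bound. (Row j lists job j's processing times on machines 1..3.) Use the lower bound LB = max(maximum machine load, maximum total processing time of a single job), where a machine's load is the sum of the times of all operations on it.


Machine loads:
  Machine 1: 7 + 5 + 6 + 10 = 28
  Machine 2: 4 + 3 + 8 + 10 = 25
  Machine 3: 10 + 1 + 4 + 4 = 19
Max machine load = 28
Job totals:
  Job 1: 21
  Job 2: 9
  Job 3: 18
  Job 4: 24
Max job total = 24
Lower bound = max(28, 24) = 28

28


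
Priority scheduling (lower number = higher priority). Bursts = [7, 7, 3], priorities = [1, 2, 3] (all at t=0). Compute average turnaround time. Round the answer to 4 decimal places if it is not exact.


Sort by priority (ascending = highest first):
Order: [(1, 7), (2, 7), (3, 3)]
Completion times:
  Priority 1, burst=7, C=7
  Priority 2, burst=7, C=14
  Priority 3, burst=3, C=17
Average turnaround = 38/3 = 12.6667

12.6667


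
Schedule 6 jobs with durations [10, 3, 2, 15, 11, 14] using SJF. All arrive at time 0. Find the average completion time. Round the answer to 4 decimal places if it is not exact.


SJF order (ascending): [2, 3, 10, 11, 14, 15]
Completion times:
  Job 1: burst=2, C=2
  Job 2: burst=3, C=5
  Job 3: burst=10, C=15
  Job 4: burst=11, C=26
  Job 5: burst=14, C=40
  Job 6: burst=15, C=55
Average completion = 143/6 = 23.8333

23.8333


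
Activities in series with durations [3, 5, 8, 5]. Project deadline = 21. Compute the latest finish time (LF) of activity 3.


LF(activity 3) = deadline - sum of successor durations
Successors: activities 4 through 4 with durations [5]
Sum of successor durations = 5
LF = 21 - 5 = 16

16


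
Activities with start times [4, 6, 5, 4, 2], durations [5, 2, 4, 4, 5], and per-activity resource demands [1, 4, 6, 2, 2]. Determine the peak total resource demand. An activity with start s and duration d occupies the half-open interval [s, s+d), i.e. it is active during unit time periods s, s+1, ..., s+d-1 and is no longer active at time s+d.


Each activity i is active on [start_i, start_i + duration_i).
Compute total resource usage per time slot:
  t=0: active resources = [], total = 0
  t=1: active resources = [], total = 0
  t=2: active resources = [2], total = 2
  t=3: active resources = [2], total = 2
  t=4: active resources = [1, 2, 2], total = 5
  t=5: active resources = [1, 6, 2, 2], total = 11
  t=6: active resources = [1, 4, 6, 2, 2], total = 15
  t=7: active resources = [1, 4, 6, 2], total = 13
  t=8: active resources = [1, 6], total = 7
Peak resource demand = 15

15


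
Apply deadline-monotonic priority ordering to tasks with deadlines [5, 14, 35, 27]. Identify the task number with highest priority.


Sort tasks by relative deadline (ascending):
  Task 1: deadline = 5
  Task 2: deadline = 14
  Task 4: deadline = 27
  Task 3: deadline = 35
Priority order (highest first): [1, 2, 4, 3]
Highest priority task = 1

1


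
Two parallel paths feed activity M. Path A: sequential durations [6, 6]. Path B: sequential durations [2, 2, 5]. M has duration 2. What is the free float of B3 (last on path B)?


ES(B3) = sum of predecessors on chain B = 4
EF(B3) = ES + duration = 4 + 5 = 9
Successor of B3 is M. ES(M) = max(sum(A), sum(B)) = max(12, 9) = 12
Free float = ES(successor) - EF(current) = 12 - 9 = 3

3


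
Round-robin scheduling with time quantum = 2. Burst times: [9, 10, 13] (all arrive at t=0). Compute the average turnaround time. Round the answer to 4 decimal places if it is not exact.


Time quantum = 2
Execution trace:
  J1 runs 2 units, time = 2
  J2 runs 2 units, time = 4
  J3 runs 2 units, time = 6
  J1 runs 2 units, time = 8
  J2 runs 2 units, time = 10
  J3 runs 2 units, time = 12
  J1 runs 2 units, time = 14
  J2 runs 2 units, time = 16
  J3 runs 2 units, time = 18
  J1 runs 2 units, time = 20
  J2 runs 2 units, time = 22
  J3 runs 2 units, time = 24
  J1 runs 1 units, time = 25
  J2 runs 2 units, time = 27
  J3 runs 2 units, time = 29
  J3 runs 2 units, time = 31
  J3 runs 1 units, time = 32
Finish times: [25, 27, 32]
Average turnaround = 84/3 = 28.0

28.0


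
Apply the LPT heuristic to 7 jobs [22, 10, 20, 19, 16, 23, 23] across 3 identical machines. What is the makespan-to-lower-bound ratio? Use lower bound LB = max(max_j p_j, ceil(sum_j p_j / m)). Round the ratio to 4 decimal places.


LPT order: [23, 23, 22, 20, 19, 16, 10]
Machine loads after assignment: [42, 49, 42]
LPT makespan = 49
Lower bound = max(max_job, ceil(total/3)) = max(23, 45) = 45
Ratio = 49 / 45 = 1.0889

1.0889


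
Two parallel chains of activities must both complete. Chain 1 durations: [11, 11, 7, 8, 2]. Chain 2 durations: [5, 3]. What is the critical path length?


Path A total = 11 + 11 + 7 + 8 + 2 = 39
Path B total = 5 + 3 = 8
Critical path = longest path = max(39, 8) = 39

39


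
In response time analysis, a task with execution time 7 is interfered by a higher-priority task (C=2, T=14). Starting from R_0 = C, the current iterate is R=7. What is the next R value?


R_next = C + ceil(R_prev / T_hp) * C_hp
ceil(7 / 14) = ceil(0.5) = 1
Interference = 1 * 2 = 2
R_next = 7 + 2 = 9

9


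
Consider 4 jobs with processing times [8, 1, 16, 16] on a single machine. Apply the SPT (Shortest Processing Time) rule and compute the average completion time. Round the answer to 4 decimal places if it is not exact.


Sort jobs by processing time (SPT order): [1, 8, 16, 16]
Compute completion times sequentially:
  Job 1: processing = 1, completes at 1
  Job 2: processing = 8, completes at 9
  Job 3: processing = 16, completes at 25
  Job 4: processing = 16, completes at 41
Sum of completion times = 76
Average completion time = 76/4 = 19.0

19.0


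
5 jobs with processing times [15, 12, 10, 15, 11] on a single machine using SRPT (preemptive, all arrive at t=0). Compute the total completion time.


Since all jobs arrive at t=0, SRPT equals SPT ordering.
SPT order: [10, 11, 12, 15, 15]
Completion times:
  Job 1: p=10, C=10
  Job 2: p=11, C=21
  Job 3: p=12, C=33
  Job 4: p=15, C=48
  Job 5: p=15, C=63
Total completion time = 10 + 21 + 33 + 48 + 63 = 175

175


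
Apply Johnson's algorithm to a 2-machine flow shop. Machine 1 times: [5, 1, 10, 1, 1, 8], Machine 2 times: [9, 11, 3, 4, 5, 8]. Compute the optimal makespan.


Apply Johnson's rule:
  Group 1 (a <= b): [(2, 1, 11), (4, 1, 4), (5, 1, 5), (1, 5, 9), (6, 8, 8)]
  Group 2 (a > b): [(3, 10, 3)]
Optimal job order: [2, 4, 5, 1, 6, 3]
Schedule:
  Job 2: M1 done at 1, M2 done at 12
  Job 4: M1 done at 2, M2 done at 16
  Job 5: M1 done at 3, M2 done at 21
  Job 1: M1 done at 8, M2 done at 30
  Job 6: M1 done at 16, M2 done at 38
  Job 3: M1 done at 26, M2 done at 41
Makespan = 41

41


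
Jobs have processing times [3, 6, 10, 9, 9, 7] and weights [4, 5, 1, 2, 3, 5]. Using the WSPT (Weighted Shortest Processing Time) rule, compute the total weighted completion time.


Compute p/w ratios and sort ascending (WSPT): [(3, 4), (6, 5), (7, 5), (9, 3), (9, 2), (10, 1)]
Compute weighted completion times:
  Job (p=3,w=4): C=3, w*C=4*3=12
  Job (p=6,w=5): C=9, w*C=5*9=45
  Job (p=7,w=5): C=16, w*C=5*16=80
  Job (p=9,w=3): C=25, w*C=3*25=75
  Job (p=9,w=2): C=34, w*C=2*34=68
  Job (p=10,w=1): C=44, w*C=1*44=44
Total weighted completion time = 324

324


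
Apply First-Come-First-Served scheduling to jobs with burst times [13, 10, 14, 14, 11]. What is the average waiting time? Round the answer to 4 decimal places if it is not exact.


FCFS order (as given): [13, 10, 14, 14, 11]
Waiting times:
  Job 1: wait = 0
  Job 2: wait = 13
  Job 3: wait = 23
  Job 4: wait = 37
  Job 5: wait = 51
Sum of waiting times = 124
Average waiting time = 124/5 = 24.8

24.8


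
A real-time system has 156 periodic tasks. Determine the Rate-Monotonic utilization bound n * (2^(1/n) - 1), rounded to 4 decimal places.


Compute 2^(1/156) = 1.0044531370
Subtract 1: 1.0044531370 - 1 = 0.0044531370
Multiply by n: 156 * 0.0044531370 = 0.6946893720
Round to 4 dp: 0.6947

0.6947


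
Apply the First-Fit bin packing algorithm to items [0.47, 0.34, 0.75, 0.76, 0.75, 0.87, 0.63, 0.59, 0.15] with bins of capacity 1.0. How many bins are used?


Place items sequentially using First-Fit:
  Item 0.47 -> new Bin 1
  Item 0.34 -> Bin 1 (now 0.81)
  Item 0.75 -> new Bin 2
  Item 0.76 -> new Bin 3
  Item 0.75 -> new Bin 4
  Item 0.87 -> new Bin 5
  Item 0.63 -> new Bin 6
  Item 0.59 -> new Bin 7
  Item 0.15 -> Bin 1 (now 0.96)
Total bins used = 7

7


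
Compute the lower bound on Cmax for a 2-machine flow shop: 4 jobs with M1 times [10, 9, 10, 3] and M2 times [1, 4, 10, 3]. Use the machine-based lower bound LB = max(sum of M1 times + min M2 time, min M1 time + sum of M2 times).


LB1 = sum(M1 times) + min(M2 times) = 32 + 1 = 33
LB2 = min(M1 times) + sum(M2 times) = 3 + 18 = 21
Lower bound = max(LB1, LB2) = max(33, 21) = 33

33


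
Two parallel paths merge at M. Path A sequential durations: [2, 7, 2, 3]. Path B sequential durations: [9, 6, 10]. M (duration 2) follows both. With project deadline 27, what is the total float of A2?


Forward pass: ES(A2) = sum of predecessors on chain A = 2
EF = ES + duration = 2 + 7 = 9
Backward pass: LF(M) = deadline = 27; LS(M) = 27 - 2 = 25
LF(A2) = LS(M) - sum(successors on chain A) = 25 - 5 = 20
LS = LF - duration = 20 - 7 = 13
Total float = LS - ES = 13 - 2 = 11

11
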